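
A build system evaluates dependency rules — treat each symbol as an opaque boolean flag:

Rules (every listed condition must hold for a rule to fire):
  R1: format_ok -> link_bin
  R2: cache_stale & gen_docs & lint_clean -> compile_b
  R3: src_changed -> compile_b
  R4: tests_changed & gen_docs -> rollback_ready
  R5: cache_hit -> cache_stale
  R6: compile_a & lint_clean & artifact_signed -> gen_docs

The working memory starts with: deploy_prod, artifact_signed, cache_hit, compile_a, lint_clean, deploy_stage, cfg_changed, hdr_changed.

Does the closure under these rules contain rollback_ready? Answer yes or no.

no

Round 1: R5 [cache_hit -> cache_stale]; R6 [compile_a & lint_clean & artifact_signed -> gen_docs]. Adds cache_stale, gen_docs.
Round 2: R2 [cache_stale & gen_docs & lint_clean -> compile_b]. Adds compile_b.
Fixed point reached. rollback_ready is concluded only by R4; R4 needs tests_changed (never derived).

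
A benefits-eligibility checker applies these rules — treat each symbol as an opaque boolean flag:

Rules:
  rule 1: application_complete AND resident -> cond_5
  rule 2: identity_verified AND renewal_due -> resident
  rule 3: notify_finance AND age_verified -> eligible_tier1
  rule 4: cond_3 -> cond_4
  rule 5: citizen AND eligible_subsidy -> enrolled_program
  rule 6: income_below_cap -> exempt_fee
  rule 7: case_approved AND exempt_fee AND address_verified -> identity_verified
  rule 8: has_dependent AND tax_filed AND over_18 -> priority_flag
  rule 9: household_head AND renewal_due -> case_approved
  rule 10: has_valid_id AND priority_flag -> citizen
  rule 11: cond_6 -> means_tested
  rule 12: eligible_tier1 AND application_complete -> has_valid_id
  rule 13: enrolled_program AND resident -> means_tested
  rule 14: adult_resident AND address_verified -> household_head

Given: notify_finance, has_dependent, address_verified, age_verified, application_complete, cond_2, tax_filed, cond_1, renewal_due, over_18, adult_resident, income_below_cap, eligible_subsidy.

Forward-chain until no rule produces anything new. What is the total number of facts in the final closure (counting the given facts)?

Round 1: rule 3 [notify_finance AND age_verified -> eligible_tier1]; rule 6 [income_below_cap -> exempt_fee]; rule 8 [has_dependent AND tax_filed AND over_18 -> priority_flag]; rule 14 [adult_resident AND address_verified -> household_head]. New: eligible_tier1, exempt_fee, priority_flag, household_head.
Round 2: rule 9 [household_head AND renewal_due -> case_approved]; rule 12 [eligible_tier1 AND application_complete -> has_valid_id]. New: case_approved, has_valid_id.
Round 3: rule 7 [case_approved AND exempt_fee AND address_verified -> identity_verified]; rule 10 [has_valid_id AND priority_flag -> citizen]. New: identity_verified, citizen.
Round 4: rule 2 [identity_verified AND renewal_due -> resident]; rule 5 [citizen AND eligible_subsidy -> enrolled_program]. New: resident, enrolled_program.
Round 5: rule 1 [application_complete AND resident -> cond_5]; rule 13 [enrolled_program AND resident -> means_tested]. New: cond_5, means_tested.
Closure: {address_verified, adult_resident, age_verified, application_complete, case_approved, citizen, cond_1, cond_2, cond_5, eligible_subsidy, eligible_tier1, enrolled_program, exempt_fee, has_dependent, has_valid_id, household_head, identity_verified, income_below_cap, means_tested, notify_finance, over_18, priority_flag, renewal_due, resident, tax_filed} — 25 facts.

25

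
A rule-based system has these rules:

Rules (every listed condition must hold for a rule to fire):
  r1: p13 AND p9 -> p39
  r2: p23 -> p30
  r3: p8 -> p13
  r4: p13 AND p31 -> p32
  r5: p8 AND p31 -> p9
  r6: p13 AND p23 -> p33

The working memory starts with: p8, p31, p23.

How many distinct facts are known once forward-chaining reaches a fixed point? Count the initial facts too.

Round 1: r2 [p23 -> p30]; r3 [p8 -> p13]; r5 [p8 AND p31 -> p9]. New: p30, p13, p9.
Round 2: r1 [p13 AND p9 -> p39]; r4 [p13 AND p31 -> p32]; r6 [p13 AND p23 -> p33]. New: p39, p32, p33.
Closure: {p13, p23, p30, p31, p32, p33, p39, p8, p9} — 9 facts.

9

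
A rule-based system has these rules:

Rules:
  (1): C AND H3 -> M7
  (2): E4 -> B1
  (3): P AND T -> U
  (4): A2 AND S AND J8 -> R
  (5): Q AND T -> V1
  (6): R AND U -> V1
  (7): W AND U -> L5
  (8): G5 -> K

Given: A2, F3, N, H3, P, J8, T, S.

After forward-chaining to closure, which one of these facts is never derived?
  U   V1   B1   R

B1

Round 1: (3) [P AND T -> U]; (4) [A2 AND S AND J8 -> R]. Adds U, R.
Round 2: (6) [R AND U -> V1]. Adds V1.
Derived: V1 (round 2), R (round 1), U (round 1). B1 never appears in any round.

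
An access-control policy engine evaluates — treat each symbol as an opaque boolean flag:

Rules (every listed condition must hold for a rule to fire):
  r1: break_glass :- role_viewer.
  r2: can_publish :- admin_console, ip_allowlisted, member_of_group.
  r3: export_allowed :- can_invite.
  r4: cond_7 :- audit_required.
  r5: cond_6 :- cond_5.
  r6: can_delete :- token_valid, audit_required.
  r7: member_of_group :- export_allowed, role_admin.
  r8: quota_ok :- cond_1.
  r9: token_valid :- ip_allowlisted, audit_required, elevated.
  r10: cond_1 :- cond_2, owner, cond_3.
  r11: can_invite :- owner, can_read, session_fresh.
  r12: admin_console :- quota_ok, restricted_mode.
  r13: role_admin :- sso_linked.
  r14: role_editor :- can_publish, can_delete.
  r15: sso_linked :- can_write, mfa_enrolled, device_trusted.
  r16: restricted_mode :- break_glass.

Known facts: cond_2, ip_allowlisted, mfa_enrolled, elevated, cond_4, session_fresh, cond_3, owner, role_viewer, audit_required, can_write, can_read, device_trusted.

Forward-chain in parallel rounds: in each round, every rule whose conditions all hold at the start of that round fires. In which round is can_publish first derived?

4

Round 1: r1 [break_glass :- role_viewer.]; r4 [cond_7 :- audit_required.]; r9 [token_valid :- ip_allowlisted, audit_required, elevated.]; r10 [cond_1 :- cond_2, owner, cond_3.]; r11 [can_invite :- owner, can_read, session_fresh.]; r15 [sso_linked :- can_write, mfa_enrolled, device_trusted.]. Adds break_glass, cond_7, token_valid, cond_1, can_invite, sso_linked.
Round 2: r3 [export_allowed :- can_invite.]; r6 [can_delete :- token_valid, audit_required.]; r8 [quota_ok :- cond_1.]; r13 [role_admin :- sso_linked.]; r16 [restricted_mode :- break_glass.]. Adds export_allowed, can_delete, quota_ok, role_admin, restricted_mode.
Round 3: r7 [member_of_group :- export_allowed, role_admin.]; r12 [admin_console :- quota_ok, restricted_mode.]. Adds member_of_group, admin_console.
Round 4: r2 [can_publish :- admin_console, ip_allowlisted, member_of_group.]. Adds can_publish.
can_publish first appears in round 4.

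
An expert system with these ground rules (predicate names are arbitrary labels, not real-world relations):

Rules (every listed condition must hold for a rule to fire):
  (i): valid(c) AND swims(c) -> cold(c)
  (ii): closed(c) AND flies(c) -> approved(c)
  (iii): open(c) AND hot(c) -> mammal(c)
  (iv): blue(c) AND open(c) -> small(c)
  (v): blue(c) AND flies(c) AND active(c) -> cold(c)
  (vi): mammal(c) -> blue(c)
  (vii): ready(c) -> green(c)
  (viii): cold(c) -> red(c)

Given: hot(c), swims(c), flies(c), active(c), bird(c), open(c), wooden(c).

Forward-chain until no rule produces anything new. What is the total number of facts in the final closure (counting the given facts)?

12

[1] (iii) [open(c) AND hot(c) -> mammal(c)]. ⇒ new: mammal(c).
[2] (vi) [mammal(c) -> blue(c)]. ⇒ new: blue(c).
[3] (iv) [blue(c) AND open(c) -> small(c)]; (v) [blue(c) AND flies(c) AND active(c) -> cold(c)]. ⇒ new: small(c), cold(c).
[4] (viii) [cold(c) -> red(c)]. ⇒ new: red(c).
Closure: {active(c), bird(c), blue(c), cold(c), flies(c), hot(c), mammal(c), open(c), red(c), small(c), swims(c), wooden(c)} — 12 facts.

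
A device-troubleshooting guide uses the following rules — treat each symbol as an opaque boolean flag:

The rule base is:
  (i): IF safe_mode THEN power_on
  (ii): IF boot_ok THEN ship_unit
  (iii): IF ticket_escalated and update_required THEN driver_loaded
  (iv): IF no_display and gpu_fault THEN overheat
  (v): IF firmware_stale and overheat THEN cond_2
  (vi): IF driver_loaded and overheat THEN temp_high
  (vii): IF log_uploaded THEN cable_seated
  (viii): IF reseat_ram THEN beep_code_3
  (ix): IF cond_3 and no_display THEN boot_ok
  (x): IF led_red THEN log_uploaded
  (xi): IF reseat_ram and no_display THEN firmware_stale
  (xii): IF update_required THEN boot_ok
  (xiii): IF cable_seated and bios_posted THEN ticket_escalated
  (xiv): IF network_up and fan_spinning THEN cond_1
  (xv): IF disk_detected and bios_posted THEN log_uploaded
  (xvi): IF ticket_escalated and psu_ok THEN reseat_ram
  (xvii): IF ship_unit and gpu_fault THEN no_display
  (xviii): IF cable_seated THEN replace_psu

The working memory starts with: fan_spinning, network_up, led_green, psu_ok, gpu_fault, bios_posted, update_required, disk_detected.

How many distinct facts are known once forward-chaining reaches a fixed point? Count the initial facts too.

23

Round 1 — (xii), (xiv), (xv), derive boot_ok, cond_1, log_uploaded.
Round 2 — (ii), (vii), derive ship_unit, cable_seated.
Round 3 — (xiii), (xvii), (xviii), derive ticket_escalated, no_display, replace_psu.
Round 4 — (iii), (iv), (xvi), derive driver_loaded, overheat, reseat_ram.
Round 5 — (vi), (viii), (xi), derive temp_high, beep_code_3, firmware_stale.
Round 6 — (v), derive cond_2.
Closure: {beep_code_3, bios_posted, boot_ok, cable_seated, cond_1, cond_2, disk_detected, driver_loaded, fan_spinning, firmware_stale, gpu_fault, led_green, log_uploaded, network_up, no_display, overheat, psu_ok, replace_psu, reseat_ram, ship_unit, temp_high, ticket_escalated, update_required} — 23 facts.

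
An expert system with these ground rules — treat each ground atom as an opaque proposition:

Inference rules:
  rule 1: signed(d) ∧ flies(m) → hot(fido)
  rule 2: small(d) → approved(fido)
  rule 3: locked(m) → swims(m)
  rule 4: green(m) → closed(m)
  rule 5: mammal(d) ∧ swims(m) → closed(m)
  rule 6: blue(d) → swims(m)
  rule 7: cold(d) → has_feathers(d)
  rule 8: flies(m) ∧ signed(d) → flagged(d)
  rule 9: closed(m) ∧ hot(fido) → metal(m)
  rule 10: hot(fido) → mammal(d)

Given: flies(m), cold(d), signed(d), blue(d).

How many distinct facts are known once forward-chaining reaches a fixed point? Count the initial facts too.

[1] rule 1 [signed(d) ∧ flies(m) → hot(fido)]; rule 6 [blue(d) → swims(m)]; rule 7 [cold(d) → has_feathers(d)]; rule 8 [flies(m) ∧ signed(d) → flagged(d)]. ⇒ new: hot(fido), swims(m), has_feathers(d), flagged(d).
[2] rule 10 [hot(fido) → mammal(d)]. ⇒ new: mammal(d).
[3] rule 5 [mammal(d) ∧ swims(m) → closed(m)]. ⇒ new: closed(m).
[4] rule 9 [closed(m) ∧ hot(fido) → metal(m)]. ⇒ new: metal(m).
Closure: {blue(d), closed(m), cold(d), flagged(d), flies(m), has_feathers(d), hot(fido), mammal(d), metal(m), signed(d), swims(m)} — 11 facts.

11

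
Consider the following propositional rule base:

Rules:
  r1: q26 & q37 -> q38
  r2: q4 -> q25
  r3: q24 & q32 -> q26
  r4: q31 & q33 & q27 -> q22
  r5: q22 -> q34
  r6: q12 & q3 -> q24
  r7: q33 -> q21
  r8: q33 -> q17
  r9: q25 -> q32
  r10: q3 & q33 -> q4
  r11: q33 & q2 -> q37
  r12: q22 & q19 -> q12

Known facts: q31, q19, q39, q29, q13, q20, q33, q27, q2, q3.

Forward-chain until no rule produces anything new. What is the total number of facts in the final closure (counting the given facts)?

Round 1 — r4, r7, r8, r10, r11, derive q22, q21, q17, q4, q37.
Round 2 — r2, r5, r12, derive q25, q34, q12.
Round 3 — r6, r9, derive q24, q32.
Round 4 — r3, derive q26.
Round 5 — r1, derive q38.
Closure: {q12, q13, q17, q19, q2, q20, q21, q22, q24, q25, q26, q27, q29, q3, q31, q32, q33, q34, q37, q38, q39, q4} — 22 facts.

22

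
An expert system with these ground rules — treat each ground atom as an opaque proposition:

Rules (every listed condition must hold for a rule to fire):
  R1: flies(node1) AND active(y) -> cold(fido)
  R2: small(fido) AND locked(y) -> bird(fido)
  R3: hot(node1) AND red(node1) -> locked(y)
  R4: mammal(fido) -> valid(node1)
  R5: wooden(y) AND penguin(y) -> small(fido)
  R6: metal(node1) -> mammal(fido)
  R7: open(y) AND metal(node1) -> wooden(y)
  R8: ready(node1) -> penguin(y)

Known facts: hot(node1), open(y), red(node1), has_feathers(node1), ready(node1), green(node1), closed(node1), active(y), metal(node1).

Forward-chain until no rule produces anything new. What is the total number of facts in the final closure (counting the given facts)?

16

[1] R3 [hot(node1) AND red(node1) -> locked(y)]; R6 [metal(node1) -> mammal(fido)]; R7 [open(y) AND metal(node1) -> wooden(y)]; R8 [ready(node1) -> penguin(y)]. ⇒ new: locked(y), mammal(fido), wooden(y), penguin(y).
[2] R4 [mammal(fido) -> valid(node1)]; R5 [wooden(y) AND penguin(y) -> small(fido)]. ⇒ new: valid(node1), small(fido).
[3] R2 [small(fido) AND locked(y) -> bird(fido)]. ⇒ new: bird(fido).
Closure: {active(y), bird(fido), closed(node1), green(node1), has_feathers(node1), hot(node1), locked(y), mammal(fido), metal(node1), open(y), penguin(y), ready(node1), red(node1), small(fido), valid(node1), wooden(y)} — 16 facts.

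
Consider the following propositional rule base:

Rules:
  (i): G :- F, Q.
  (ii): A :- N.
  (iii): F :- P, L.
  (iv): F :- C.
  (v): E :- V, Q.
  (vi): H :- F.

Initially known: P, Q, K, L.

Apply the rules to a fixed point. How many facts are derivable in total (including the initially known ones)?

7

Round 1 — (iii), derive F.
Round 2 — (i), (vi), derive G, H.
Closure: {F, G, H, K, L, P, Q} — 7 facts.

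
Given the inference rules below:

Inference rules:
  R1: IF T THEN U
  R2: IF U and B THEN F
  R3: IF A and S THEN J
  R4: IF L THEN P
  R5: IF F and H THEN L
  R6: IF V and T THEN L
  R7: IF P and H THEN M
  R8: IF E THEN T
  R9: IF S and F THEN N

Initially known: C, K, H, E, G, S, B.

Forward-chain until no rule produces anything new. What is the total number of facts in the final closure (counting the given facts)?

14

Round 1: R8 [IF E THEN T]. Adds T.
Round 2: R1 [IF T THEN U]. Adds U.
Round 3: R2 [IF U and B THEN F]. Adds F.
Round 4: R5 [IF F and H THEN L]; R9 [IF S and F THEN N]. Adds L, N.
Round 5: R4 [IF L THEN P]. Adds P.
Round 6: R7 [IF P and H THEN M]. Adds M.
Closure: {B, C, E, F, G, H, K, L, M, N, P, S, T, U} — 14 facts.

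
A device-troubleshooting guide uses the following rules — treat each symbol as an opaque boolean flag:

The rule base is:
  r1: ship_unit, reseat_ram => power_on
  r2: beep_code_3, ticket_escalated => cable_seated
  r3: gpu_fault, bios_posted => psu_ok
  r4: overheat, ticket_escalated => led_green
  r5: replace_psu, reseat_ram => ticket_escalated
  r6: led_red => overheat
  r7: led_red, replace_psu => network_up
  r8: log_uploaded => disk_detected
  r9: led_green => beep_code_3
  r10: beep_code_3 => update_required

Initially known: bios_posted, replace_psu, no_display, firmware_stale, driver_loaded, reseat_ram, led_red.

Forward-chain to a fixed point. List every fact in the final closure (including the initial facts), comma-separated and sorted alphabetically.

Round 1 — r5, r6, r7, derive ticket_escalated, overheat, network_up.
Round 2 — r4, derive led_green.
Round 3 — r9, derive beep_code_3.
Round 4 — r2, r10, derive cable_seated, update_required.

beep_code_3, bios_posted, cable_seated, driver_loaded, firmware_stale, led_green, led_red, network_up, no_display, overheat, replace_psu, reseat_ram, ticket_escalated, update_required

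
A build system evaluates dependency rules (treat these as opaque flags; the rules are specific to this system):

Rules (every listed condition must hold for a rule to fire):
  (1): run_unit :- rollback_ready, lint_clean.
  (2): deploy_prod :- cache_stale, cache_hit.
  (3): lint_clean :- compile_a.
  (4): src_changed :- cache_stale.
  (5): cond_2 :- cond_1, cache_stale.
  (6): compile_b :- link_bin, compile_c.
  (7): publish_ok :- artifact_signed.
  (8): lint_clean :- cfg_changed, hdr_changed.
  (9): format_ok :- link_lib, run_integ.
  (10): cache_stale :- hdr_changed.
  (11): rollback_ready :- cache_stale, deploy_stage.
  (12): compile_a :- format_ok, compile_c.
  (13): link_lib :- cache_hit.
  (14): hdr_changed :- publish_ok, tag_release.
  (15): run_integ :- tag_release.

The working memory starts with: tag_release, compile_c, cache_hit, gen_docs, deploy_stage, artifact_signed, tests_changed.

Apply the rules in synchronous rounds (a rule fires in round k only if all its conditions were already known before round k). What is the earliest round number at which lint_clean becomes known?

[1] (7) [publish_ok :- artifact_signed.]; (13) [link_lib :- cache_hit.]; (15) [run_integ :- tag_release.]. ⇒ new: publish_ok, link_lib, run_integ.
[2] (9) [format_ok :- link_lib, run_integ.]; (14) [hdr_changed :- publish_ok, tag_release.]. ⇒ new: format_ok, hdr_changed.
[3] (10) [cache_stale :- hdr_changed.]; (12) [compile_a :- format_ok, compile_c.]. ⇒ new: cache_stale, compile_a.
[4] (2) [deploy_prod :- cache_stale, cache_hit.]; (3) [lint_clean :- compile_a.]; (4) [src_changed :- cache_stale.]; (11) [rollback_ready :- cache_stale, deploy_stage.]. ⇒ new: deploy_prod, lint_clean, src_changed, rollback_ready.
lint_clean first appears in round 4.

4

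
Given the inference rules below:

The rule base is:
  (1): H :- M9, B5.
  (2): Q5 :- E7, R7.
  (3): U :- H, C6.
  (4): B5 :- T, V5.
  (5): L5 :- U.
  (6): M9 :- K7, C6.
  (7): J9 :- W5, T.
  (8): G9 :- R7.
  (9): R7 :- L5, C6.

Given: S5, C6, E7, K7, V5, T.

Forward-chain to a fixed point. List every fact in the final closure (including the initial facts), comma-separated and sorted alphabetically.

Round 1 — (4), (6), derive B5, M9.
Round 2 — (1), derive H.
Round 3 — (3), derive U.
Round 4 — (5), derive L5.
Round 5 — (9), derive R7.
Round 6 — (2), (8), derive Q5, G9.

B5, C6, E7, G9, H, K7, L5, M9, Q5, R7, S5, T, U, V5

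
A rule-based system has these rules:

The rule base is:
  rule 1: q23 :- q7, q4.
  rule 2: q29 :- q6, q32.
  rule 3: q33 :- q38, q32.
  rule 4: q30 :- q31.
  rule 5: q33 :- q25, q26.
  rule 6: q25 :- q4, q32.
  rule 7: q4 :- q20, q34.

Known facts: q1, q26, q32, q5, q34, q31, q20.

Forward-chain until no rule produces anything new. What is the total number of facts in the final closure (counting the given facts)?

11

Round 1: rule 4 [q30 :- q31.]; rule 7 [q4 :- q20, q34.]. Adds q30, q4.
Round 2: rule 6 [q25 :- q4, q32.]. Adds q25.
Round 3: rule 5 [q33 :- q25, q26.]. Adds q33.
Closure: {q1, q20, q25, q26, q30, q31, q32, q33, q34, q4, q5} — 11 facts.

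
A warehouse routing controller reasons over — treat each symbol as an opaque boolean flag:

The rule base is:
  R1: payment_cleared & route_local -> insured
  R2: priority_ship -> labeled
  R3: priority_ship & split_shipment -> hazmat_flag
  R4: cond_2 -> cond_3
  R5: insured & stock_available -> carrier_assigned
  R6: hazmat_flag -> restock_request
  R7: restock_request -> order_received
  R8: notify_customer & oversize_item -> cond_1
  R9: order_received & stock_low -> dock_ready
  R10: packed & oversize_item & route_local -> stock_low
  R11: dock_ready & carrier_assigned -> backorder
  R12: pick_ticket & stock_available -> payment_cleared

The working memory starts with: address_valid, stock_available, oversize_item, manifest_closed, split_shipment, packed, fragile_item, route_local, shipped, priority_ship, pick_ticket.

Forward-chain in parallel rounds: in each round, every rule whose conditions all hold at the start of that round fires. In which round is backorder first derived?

Round 1: R2 [priority_ship -> labeled]; R3 [priority_ship & split_shipment -> hazmat_flag]; R10 [packed & oversize_item & route_local -> stock_low]; R12 [pick_ticket & stock_available -> payment_cleared]. Adds labeled, hazmat_flag, stock_low, payment_cleared.
Round 2: R1 [payment_cleared & route_local -> insured]; R6 [hazmat_flag -> restock_request]. Adds insured, restock_request.
Round 3: R5 [insured & stock_available -> carrier_assigned]; R7 [restock_request -> order_received]. Adds carrier_assigned, order_received.
Round 4: R9 [order_received & stock_low -> dock_ready]. Adds dock_ready.
Round 5: R11 [dock_ready & carrier_assigned -> backorder]. Adds backorder.
backorder first appears in round 5.

5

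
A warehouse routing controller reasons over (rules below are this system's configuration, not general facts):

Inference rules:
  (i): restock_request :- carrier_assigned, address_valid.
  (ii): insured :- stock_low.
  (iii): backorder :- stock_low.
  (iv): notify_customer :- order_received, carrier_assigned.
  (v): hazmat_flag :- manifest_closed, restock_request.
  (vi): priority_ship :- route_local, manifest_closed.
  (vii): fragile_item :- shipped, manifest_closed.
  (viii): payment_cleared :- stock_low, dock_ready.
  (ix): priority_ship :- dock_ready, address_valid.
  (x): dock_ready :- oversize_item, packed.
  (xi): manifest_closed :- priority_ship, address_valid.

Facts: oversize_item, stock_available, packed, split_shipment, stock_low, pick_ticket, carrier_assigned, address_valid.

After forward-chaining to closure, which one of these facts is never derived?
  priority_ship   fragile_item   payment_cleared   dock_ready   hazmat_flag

fragile_item

Round 1 fires (i), (ii), (iii), (x), giving restock_request, insured, backorder, dock_ready.
Round 2 fires (viii), (ix), giving payment_cleared, priority_ship.
Round 3 fires (xi), giving manifest_closed.
Round 4 fires (v), giving hazmat_flag.
Derived: dock_ready (round 1), hazmat_flag (round 4), priority_ship (round 2), payment_cleared (round 2). fragile_item never appears in any round.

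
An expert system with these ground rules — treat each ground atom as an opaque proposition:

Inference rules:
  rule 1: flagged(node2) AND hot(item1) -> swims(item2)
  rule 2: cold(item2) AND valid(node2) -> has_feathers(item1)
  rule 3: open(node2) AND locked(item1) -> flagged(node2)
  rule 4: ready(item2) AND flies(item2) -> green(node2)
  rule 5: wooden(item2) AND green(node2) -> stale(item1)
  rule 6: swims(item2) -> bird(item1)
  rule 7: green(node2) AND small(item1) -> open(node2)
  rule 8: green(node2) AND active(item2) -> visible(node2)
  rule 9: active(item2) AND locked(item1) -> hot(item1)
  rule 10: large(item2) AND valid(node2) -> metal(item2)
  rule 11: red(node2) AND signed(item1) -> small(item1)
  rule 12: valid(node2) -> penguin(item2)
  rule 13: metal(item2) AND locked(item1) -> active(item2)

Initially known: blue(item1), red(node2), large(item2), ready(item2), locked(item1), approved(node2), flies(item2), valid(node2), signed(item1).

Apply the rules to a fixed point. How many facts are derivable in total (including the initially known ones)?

20

Round 1: rule 4 [ready(item2) AND flies(item2) -> green(node2)]; rule 10 [large(item2) AND valid(node2) -> metal(item2)]; rule 11 [red(node2) AND signed(item1) -> small(item1)]; rule 12 [valid(node2) -> penguin(item2)]. Adds green(node2), metal(item2), small(item1), penguin(item2).
Round 2: rule 7 [green(node2) AND small(item1) -> open(node2)]; rule 13 [metal(item2) AND locked(item1) -> active(item2)]. Adds open(node2), active(item2).
Round 3: rule 3 [open(node2) AND locked(item1) -> flagged(node2)]; rule 8 [green(node2) AND active(item2) -> visible(node2)]; rule 9 [active(item2) AND locked(item1) -> hot(item1)]. Adds flagged(node2), visible(node2), hot(item1).
Round 4: rule 1 [flagged(node2) AND hot(item1) -> swims(item2)]. Adds swims(item2).
Round 5: rule 6 [swims(item2) -> bird(item1)]. Adds bird(item1).
Closure: {active(item2), approved(node2), bird(item1), blue(item1), flagged(node2), flies(item2), green(node2), hot(item1), large(item2), locked(item1), metal(item2), open(node2), penguin(item2), ready(item2), red(node2), signed(item1), small(item1), swims(item2), valid(node2), visible(node2)} — 20 facts.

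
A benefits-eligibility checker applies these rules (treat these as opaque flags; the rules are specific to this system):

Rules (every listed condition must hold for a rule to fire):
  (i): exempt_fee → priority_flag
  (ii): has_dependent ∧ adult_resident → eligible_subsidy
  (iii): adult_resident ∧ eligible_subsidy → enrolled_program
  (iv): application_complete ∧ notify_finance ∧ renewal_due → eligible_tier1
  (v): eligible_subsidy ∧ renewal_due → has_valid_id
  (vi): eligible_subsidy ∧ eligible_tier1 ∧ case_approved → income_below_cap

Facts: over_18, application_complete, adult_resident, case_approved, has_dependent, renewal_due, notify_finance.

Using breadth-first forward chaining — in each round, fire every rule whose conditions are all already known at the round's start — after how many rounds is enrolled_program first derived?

2

Round 1 fires (ii), (iv), giving eligible_subsidy, eligible_tier1.
Round 2 fires (iii), (v), (vi), giving enrolled_program, has_valid_id, income_below_cap.
enrolled_program first appears in round 2.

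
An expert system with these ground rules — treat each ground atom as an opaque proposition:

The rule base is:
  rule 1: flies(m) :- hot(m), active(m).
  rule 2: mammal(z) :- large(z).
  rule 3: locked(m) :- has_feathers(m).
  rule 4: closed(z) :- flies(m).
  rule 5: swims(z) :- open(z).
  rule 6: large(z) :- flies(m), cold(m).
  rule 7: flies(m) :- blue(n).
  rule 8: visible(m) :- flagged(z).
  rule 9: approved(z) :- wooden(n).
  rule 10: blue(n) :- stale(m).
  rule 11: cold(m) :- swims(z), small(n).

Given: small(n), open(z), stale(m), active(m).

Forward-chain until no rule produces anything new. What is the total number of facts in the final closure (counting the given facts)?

Round 1 fires rule 5, rule 10, giving swims(z), blue(n).
Round 2 fires rule 7, rule 11, giving flies(m), cold(m).
Round 3 fires rule 4, rule 6, giving closed(z), large(z).
Round 4 fires rule 2, giving mammal(z).
Closure: {active(m), blue(n), closed(z), cold(m), flies(m), large(z), mammal(z), open(z), small(n), stale(m), swims(z)} — 11 facts.

11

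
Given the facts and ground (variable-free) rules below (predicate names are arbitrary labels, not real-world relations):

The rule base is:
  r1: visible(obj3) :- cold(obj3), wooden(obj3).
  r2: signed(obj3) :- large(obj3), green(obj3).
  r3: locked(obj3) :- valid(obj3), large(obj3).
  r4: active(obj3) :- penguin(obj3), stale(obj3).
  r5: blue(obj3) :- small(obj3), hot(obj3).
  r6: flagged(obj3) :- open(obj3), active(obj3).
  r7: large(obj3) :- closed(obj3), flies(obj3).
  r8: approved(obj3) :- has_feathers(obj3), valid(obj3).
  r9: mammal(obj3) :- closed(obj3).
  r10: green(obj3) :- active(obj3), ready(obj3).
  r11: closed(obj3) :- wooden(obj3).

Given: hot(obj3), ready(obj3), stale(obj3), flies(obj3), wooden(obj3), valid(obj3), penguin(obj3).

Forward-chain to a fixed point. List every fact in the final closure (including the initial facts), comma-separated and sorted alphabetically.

Round 1: r4 [active(obj3) :- penguin(obj3), stale(obj3).]; r11 [closed(obj3) :- wooden(obj3).]. Adds active(obj3), closed(obj3).
Round 2: r7 [large(obj3) :- closed(obj3), flies(obj3).]; r9 [mammal(obj3) :- closed(obj3).]; r10 [green(obj3) :- active(obj3), ready(obj3).]. Adds large(obj3), mammal(obj3), green(obj3).
Round 3: r2 [signed(obj3) :- large(obj3), green(obj3).]; r3 [locked(obj3) :- valid(obj3), large(obj3).]. Adds signed(obj3), locked(obj3).

active(obj3), closed(obj3), flies(obj3), green(obj3), hot(obj3), large(obj3), locked(obj3), mammal(obj3), penguin(obj3), ready(obj3), signed(obj3), stale(obj3), valid(obj3), wooden(obj3)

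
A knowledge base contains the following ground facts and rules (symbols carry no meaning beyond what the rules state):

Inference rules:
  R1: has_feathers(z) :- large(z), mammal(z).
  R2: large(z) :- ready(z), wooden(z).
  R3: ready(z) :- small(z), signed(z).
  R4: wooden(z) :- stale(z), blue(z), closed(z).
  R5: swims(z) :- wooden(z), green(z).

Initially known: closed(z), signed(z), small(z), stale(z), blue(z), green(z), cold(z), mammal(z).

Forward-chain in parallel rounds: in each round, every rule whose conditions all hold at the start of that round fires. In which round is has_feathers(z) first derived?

3

Round 1 fires R3, R4, giving ready(z), wooden(z).
Round 2 fires R2, R5, giving large(z), swims(z).
Round 3 fires R1, giving has_feathers(z).
has_feathers(z) first appears in round 3.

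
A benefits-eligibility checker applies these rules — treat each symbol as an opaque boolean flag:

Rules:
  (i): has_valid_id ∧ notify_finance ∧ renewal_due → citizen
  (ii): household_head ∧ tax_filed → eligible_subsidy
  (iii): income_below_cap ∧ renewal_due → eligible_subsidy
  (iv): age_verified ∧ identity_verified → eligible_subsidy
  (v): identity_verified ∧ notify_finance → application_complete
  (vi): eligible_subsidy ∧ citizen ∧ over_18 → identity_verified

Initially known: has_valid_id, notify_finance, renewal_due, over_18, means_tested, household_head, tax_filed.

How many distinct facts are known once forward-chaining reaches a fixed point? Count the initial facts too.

Round 1: (i) [has_valid_id ∧ notify_finance ∧ renewal_due → citizen]; (ii) [household_head ∧ tax_filed → eligible_subsidy]. Adds citizen, eligible_subsidy.
Round 2: (vi) [eligible_subsidy ∧ citizen ∧ over_18 → identity_verified]. Adds identity_verified.
Round 3: (v) [identity_verified ∧ notify_finance → application_complete]. Adds application_complete.
Closure: {application_complete, citizen, eligible_subsidy, has_valid_id, household_head, identity_verified, means_tested, notify_finance, over_18, renewal_due, tax_filed} — 11 facts.

11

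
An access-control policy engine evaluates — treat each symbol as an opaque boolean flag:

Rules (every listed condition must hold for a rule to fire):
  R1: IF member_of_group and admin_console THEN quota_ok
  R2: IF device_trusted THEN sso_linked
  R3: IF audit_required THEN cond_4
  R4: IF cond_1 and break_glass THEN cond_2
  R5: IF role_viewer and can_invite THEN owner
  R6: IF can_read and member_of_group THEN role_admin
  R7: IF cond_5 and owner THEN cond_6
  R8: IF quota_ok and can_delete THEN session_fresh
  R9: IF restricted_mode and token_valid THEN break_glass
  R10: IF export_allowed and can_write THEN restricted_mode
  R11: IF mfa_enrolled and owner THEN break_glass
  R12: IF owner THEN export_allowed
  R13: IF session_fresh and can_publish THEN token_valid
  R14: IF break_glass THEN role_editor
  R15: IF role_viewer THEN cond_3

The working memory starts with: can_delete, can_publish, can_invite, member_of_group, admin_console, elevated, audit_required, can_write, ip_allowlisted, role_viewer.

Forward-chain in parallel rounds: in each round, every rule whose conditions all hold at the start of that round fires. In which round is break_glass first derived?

Round 1: R1 [IF member_of_group and admin_console THEN quota_ok]; R3 [IF audit_required THEN cond_4]; R5 [IF role_viewer and can_invite THEN owner]; R15 [IF role_viewer THEN cond_3]. Adds quota_ok, cond_4, owner, cond_3.
Round 2: R8 [IF quota_ok and can_delete THEN session_fresh]; R12 [IF owner THEN export_allowed]. Adds session_fresh, export_allowed.
Round 3: R10 [IF export_allowed and can_write THEN restricted_mode]; R13 [IF session_fresh and can_publish THEN token_valid]. Adds restricted_mode, token_valid.
Round 4: R9 [IF restricted_mode and token_valid THEN break_glass]. Adds break_glass.
break_glass first appears in round 4.

4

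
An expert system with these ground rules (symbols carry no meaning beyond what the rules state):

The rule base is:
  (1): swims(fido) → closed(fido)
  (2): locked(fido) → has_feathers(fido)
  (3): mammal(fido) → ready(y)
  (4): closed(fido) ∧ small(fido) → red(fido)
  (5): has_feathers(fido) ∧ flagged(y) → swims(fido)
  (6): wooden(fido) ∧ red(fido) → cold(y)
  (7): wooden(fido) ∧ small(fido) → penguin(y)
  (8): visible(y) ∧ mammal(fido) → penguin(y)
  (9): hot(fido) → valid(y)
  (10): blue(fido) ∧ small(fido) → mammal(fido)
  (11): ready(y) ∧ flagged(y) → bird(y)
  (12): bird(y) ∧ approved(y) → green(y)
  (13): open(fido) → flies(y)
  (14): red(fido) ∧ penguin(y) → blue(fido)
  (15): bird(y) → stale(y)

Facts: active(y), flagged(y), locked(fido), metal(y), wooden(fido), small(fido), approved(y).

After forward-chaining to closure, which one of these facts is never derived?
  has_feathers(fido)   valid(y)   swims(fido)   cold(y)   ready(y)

valid(y)

Round 1: (2) [locked(fido) → has_feathers(fido)]; (7) [wooden(fido) ∧ small(fido) → penguin(y)]. New: has_feathers(fido), penguin(y).
Round 2: (5) [has_feathers(fido) ∧ flagged(y) → swims(fido)]. New: swims(fido).
Round 3: (1) [swims(fido) → closed(fido)]. New: closed(fido).
Round 4: (4) [closed(fido) ∧ small(fido) → red(fido)]. New: red(fido).
Round 5: (6) [wooden(fido) ∧ red(fido) → cold(y)]; (14) [red(fido) ∧ penguin(y) → blue(fido)]. New: cold(y), blue(fido).
Round 6: (10) [blue(fido) ∧ small(fido) → mammal(fido)]. New: mammal(fido).
Round 7: (3) [mammal(fido) → ready(y)]. New: ready(y).
Round 8: (11) [ready(y) ∧ flagged(y) → bird(y)]. New: bird(y).
Round 9: (12) [bird(y) ∧ approved(y) → green(y)]; (15) [bird(y) → stale(y)]. New: green(y), stale(y).
Derived: cold(y) (round 5), swims(fido) (round 2), ready(y) (round 7), has_feathers(fido) (round 1). valid(y) never appears in any round.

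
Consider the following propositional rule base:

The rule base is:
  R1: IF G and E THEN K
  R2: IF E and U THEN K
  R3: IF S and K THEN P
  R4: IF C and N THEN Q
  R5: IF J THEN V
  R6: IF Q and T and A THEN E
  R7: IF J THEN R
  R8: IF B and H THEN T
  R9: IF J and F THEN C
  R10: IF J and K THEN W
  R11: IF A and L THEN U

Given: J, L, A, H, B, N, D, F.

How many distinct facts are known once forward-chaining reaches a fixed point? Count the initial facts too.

Round 1 fires R5, R7, R8, R9, R11, giving V, R, T, C, U.
Round 2 fires R4, giving Q.
Round 3 fires R6, giving E.
Round 4 fires R2, giving K.
Round 5 fires R10, giving W.
Closure: {A, B, C, D, E, F, H, J, K, L, N, Q, R, T, U, V, W} — 17 facts.

17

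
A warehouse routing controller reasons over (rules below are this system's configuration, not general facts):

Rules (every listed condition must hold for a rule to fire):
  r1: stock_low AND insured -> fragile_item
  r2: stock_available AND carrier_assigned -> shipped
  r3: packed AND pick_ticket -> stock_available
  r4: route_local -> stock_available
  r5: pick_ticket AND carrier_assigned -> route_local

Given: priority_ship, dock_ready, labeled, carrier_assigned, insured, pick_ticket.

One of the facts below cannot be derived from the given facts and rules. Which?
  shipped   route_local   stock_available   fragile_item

Round 1 — r5, derive route_local.
Round 2 — r4, derive stock_available.
Round 3 — r2, derive shipped.
Derived: route_local (round 1), shipped (round 3), stock_available (round 2). fragile_item never appears in any round.

fragile_item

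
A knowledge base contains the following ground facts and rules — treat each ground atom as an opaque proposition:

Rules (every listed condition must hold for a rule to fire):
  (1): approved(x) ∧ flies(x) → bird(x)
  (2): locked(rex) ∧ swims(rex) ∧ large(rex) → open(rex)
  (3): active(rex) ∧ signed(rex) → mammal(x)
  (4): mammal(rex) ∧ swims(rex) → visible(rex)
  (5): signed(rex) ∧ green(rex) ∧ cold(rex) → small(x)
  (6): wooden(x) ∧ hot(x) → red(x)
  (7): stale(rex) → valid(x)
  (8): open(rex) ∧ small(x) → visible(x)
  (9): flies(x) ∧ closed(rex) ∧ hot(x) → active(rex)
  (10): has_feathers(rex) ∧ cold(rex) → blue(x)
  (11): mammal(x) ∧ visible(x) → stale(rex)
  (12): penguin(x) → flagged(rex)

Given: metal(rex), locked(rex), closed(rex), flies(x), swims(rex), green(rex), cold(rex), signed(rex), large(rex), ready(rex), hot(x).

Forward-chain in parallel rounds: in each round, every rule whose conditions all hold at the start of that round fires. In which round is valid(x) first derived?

Round 1: (2) [locked(rex) ∧ swims(rex) ∧ large(rex) → open(rex)]; (5) [signed(rex) ∧ green(rex) ∧ cold(rex) → small(x)]; (9) [flies(x) ∧ closed(rex) ∧ hot(x) → active(rex)]. New: open(rex), small(x), active(rex).
Round 2: (3) [active(rex) ∧ signed(rex) → mammal(x)]; (8) [open(rex) ∧ small(x) → visible(x)]. New: mammal(x), visible(x).
Round 3: (11) [mammal(x) ∧ visible(x) → stale(rex)]. New: stale(rex).
Round 4: (7) [stale(rex) → valid(x)]. New: valid(x).
valid(x) first appears in round 4.

4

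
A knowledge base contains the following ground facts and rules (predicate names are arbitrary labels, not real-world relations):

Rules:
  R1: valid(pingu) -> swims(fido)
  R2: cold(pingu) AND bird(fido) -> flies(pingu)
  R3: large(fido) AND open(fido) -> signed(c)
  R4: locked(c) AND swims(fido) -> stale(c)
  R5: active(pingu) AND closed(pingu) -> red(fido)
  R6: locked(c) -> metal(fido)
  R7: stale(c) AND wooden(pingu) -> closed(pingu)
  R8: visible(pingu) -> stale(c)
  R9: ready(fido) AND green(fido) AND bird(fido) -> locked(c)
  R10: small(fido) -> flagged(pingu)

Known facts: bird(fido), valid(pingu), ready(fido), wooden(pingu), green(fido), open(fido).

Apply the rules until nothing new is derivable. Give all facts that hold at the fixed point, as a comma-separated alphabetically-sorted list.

bird(fido), closed(pingu), green(fido), locked(c), metal(fido), open(fido), ready(fido), stale(c), swims(fido), valid(pingu), wooden(pingu)

Round 1 — R1, R9, derive swims(fido), locked(c).
Round 2 — R4, R6, derive stale(c), metal(fido).
Round 3 — R7, derive closed(pingu).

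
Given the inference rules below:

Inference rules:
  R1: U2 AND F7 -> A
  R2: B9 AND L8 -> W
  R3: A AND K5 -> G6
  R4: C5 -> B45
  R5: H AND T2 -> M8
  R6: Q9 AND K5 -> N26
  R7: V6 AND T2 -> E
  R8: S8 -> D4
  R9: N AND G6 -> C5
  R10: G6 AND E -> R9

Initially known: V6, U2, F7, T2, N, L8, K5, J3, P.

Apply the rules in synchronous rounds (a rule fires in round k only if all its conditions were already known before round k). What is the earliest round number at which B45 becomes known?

4

[1] R1 [U2 AND F7 -> A]; R7 [V6 AND T2 -> E]. ⇒ new: A, E.
[2] R3 [A AND K5 -> G6]. ⇒ new: G6.
[3] R9 [N AND G6 -> C5]; R10 [G6 AND E -> R9]. ⇒ new: C5, R9.
[4] R4 [C5 -> B45]. ⇒ new: B45.
B45 first appears in round 4.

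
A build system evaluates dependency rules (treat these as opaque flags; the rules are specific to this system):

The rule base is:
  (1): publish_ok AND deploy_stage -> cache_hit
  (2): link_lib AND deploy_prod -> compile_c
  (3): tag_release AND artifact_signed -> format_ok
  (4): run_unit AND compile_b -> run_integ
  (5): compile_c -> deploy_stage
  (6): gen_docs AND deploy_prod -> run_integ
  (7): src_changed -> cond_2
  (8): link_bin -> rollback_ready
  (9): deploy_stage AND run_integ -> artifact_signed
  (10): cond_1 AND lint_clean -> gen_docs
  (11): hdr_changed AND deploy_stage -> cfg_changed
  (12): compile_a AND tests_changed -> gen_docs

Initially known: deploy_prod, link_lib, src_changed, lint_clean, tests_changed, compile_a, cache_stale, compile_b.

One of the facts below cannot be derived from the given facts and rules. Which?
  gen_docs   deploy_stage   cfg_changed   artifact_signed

Round 1: (2) [link_lib AND deploy_prod -> compile_c]; (7) [src_changed -> cond_2]; (12) [compile_a AND tests_changed -> gen_docs]. New: compile_c, cond_2, gen_docs.
Round 2: (5) [compile_c -> deploy_stage]; (6) [gen_docs AND deploy_prod -> run_integ]. New: deploy_stage, run_integ.
Round 3: (9) [deploy_stage AND run_integ -> artifact_signed]. New: artifact_signed.
Derived: artifact_signed (round 3), gen_docs (round 1), deploy_stage (round 2). cfg_changed never appears in any round.

cfg_changed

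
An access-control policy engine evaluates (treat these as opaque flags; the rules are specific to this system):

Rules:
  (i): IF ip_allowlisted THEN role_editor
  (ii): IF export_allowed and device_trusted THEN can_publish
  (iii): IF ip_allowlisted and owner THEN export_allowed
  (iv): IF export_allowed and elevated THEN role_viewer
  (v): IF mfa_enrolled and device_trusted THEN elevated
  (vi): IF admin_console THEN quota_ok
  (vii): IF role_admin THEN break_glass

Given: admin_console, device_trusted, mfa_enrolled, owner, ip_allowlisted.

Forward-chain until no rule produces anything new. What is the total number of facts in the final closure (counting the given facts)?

11

Round 1 — (i), (iii), (v), (vi), derive role_editor, export_allowed, elevated, quota_ok.
Round 2 — (ii), (iv), derive can_publish, role_viewer.
Closure: {admin_console, can_publish, device_trusted, elevated, export_allowed, ip_allowlisted, mfa_enrolled, owner, quota_ok, role_editor, role_viewer} — 11 facts.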